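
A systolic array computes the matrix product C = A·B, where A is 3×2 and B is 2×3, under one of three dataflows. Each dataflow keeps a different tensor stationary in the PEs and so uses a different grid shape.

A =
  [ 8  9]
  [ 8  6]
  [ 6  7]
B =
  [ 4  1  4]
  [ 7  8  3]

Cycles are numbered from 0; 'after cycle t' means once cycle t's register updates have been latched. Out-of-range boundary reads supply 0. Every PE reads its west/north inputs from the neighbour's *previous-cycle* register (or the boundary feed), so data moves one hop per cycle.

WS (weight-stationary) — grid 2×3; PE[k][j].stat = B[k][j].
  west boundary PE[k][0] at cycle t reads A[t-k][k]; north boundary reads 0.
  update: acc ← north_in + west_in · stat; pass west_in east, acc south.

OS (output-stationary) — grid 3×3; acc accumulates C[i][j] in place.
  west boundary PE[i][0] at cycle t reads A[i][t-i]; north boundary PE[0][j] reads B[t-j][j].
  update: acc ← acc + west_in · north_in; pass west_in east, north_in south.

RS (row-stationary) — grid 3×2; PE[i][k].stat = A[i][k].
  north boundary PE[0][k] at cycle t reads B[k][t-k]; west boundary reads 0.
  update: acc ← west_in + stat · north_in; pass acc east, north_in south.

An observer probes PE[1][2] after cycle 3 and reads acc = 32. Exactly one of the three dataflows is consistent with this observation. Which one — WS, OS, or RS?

Under WS (2×3), PE[1][2]:
  t=0 PE[1][2]: acc=0 h=0 v=0
  t=1 PE[1][2]: acc=0 h=0 v=0
  t=2 PE[1][2]: acc=0 h=0 v=0
  t=3 PE[1][2]: acc=59 h=9 v=59
Under OS (3×3), PE[1][2]:
  t=0 PE[1][2]: acc=0 h=0 v=0
  t=1 PE[1][2]: acc=0 h=0 v=0
  t=2 PE[1][2]: acc=0 h=0 v=0
  t=3 PE[1][2]: acc=32 h=8 v=4
RS (3×2): PE[1][2] does not exist.

dataflow = OS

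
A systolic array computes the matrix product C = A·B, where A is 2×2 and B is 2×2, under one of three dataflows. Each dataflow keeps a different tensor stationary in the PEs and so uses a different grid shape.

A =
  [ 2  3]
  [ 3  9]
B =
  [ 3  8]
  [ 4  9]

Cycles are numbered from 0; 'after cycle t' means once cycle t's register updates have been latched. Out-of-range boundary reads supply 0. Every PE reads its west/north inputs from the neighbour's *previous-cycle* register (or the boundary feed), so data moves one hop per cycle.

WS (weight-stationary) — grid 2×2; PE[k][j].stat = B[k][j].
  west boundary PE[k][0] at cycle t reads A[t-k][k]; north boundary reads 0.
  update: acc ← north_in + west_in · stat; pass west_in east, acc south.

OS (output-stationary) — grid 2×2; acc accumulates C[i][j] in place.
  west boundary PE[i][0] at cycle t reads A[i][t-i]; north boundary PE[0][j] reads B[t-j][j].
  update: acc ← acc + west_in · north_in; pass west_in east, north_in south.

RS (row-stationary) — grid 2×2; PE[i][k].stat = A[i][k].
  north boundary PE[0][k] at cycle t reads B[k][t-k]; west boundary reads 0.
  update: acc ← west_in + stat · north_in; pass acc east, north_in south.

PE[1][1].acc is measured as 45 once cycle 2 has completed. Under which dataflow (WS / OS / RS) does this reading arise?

WS (2×2 grid), PE[1][1]:
  [0] (1,1) acc=0 (h:0 v:0)
  [1] (1,1) acc=0 (h:0 v:0)
  [2] (1,1) acc=43 (h:3 v:43)
OS (2×2 grid), PE[1][1]:
  [0] (1,1) acc=0 (h:0 v:0)
  [1] (1,1) acc=0 (h:0 v:0)
  [2] (1,1) acc=24 (h:3 v:8)
RS (2×2 grid), PE[1][1]:
  [0] (1,1) acc=0 (h:0 v:0)
  [1] (1,1) acc=0 (h:0 v:0)
  [2] (1,1) acc=45 (h:45 v:4)

dataflow = RS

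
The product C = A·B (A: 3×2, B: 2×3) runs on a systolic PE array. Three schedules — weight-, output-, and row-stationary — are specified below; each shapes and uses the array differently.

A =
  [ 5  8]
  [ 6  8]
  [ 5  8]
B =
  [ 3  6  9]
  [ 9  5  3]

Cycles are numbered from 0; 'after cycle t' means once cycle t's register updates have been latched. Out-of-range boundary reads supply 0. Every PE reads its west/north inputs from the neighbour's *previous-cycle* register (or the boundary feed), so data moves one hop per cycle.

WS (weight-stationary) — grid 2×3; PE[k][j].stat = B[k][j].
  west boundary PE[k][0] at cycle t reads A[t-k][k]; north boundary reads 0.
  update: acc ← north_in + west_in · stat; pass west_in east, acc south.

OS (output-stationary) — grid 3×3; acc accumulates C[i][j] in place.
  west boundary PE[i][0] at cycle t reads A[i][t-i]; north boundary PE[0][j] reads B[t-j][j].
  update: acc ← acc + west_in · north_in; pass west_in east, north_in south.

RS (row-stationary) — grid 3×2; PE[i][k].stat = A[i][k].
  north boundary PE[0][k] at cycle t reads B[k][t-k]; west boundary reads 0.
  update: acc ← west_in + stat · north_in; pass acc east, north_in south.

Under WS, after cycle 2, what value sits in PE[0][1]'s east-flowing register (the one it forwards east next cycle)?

register = 6

WS 2×3: PE[0][1] cycle-by-cycle (with neighbour feeds):
  after 0 — PE[0][0] acc=15, pass-E 5, pass-S 15
  after 0 — PE[0][1] acc=0, pass-E 0, pass-S 0
  after 1 — PE[0][0] acc=18, pass-E 6, pass-S 18
  after 1 — PE[0][1] acc=30, pass-E 5, pass-S 30
  after 2 — PE[0][0] acc=15, pass-E 5, pass-S 15
  after 2 — PE[0][1] acc=36, pass-E 6, pass-S 36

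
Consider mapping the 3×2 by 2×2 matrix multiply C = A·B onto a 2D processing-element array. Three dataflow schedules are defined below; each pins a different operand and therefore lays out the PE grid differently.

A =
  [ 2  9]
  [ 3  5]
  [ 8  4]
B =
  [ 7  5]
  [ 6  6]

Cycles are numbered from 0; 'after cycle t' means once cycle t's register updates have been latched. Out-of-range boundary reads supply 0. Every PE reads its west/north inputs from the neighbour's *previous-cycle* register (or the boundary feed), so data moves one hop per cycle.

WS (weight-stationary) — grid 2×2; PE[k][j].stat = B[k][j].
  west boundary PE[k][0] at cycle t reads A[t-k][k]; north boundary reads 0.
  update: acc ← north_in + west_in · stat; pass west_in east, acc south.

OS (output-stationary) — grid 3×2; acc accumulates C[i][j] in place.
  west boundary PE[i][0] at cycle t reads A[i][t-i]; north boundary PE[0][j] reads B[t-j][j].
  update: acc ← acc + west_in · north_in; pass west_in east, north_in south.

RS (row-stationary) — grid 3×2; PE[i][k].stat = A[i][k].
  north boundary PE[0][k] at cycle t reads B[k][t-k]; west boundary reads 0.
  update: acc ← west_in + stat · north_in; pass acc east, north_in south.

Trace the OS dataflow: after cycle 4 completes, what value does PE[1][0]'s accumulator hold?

PE[1][0].acc = 51

OS 3×2: PE[1][0] cycle-by-cycle (with neighbour feeds):
  @0  [0,0]  acc 14  |  →2  ↓7
  @0  [1,0]  acc 0  |  →0  ↓0
  @1  [0,0]  acc 68  |  →9  ↓6
  @1  [1,0]  acc 21  |  →3  ↓7
  @2  [0,0]  acc 68  |  →0  ↓0
  @2  [1,0]  acc 51  |  →5  ↓6
  @3  [0,0]  acc 68  |  →0  ↓0
  @3  [1,0]  acc 51  |  →0  ↓0
  @4  [0,0]  acc 68  |  →0  ↓0
  @4  [1,0]  acc 51  |  →0  ↓0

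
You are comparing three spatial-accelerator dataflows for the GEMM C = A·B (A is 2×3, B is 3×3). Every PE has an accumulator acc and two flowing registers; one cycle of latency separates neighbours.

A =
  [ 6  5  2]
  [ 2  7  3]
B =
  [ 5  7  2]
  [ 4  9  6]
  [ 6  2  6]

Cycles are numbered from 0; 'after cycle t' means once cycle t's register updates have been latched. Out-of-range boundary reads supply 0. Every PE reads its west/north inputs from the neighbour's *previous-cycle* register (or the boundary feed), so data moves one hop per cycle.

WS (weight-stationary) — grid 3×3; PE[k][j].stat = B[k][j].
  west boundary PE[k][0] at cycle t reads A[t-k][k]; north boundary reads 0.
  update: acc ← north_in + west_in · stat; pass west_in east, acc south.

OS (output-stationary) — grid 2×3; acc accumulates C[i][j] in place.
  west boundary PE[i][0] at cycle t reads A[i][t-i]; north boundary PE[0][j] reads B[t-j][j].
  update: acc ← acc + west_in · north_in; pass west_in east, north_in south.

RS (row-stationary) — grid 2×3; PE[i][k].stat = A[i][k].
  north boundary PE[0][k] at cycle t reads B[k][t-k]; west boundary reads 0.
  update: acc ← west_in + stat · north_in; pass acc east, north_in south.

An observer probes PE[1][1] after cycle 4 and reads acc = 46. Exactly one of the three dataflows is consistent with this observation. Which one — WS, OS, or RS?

WS [3×3] PE[1][1] across cycles:
  after 0 — PE[1][1] acc=0, pass-E 0, pass-S 0
  after 1 — PE[1][1] acc=0, pass-E 0, pass-S 0
  after 2 — PE[1][1] acc=87, pass-E 5, pass-S 87
  after 3 — PE[1][1] acc=77, pass-E 7, pass-S 77
  after 4 — PE[1][1] acc=0, pass-E 0, pass-S 0
OS [2×3] PE[1][1] across cycles:
  after 0 — PE[1][1] acc=0, pass-E 0, pass-S 0
  after 1 — PE[1][1] acc=0, pass-E 0, pass-S 0
  after 2 — PE[1][1] acc=14, pass-E 2, pass-S 7
  after 3 — PE[1][1] acc=77, pass-E 7, pass-S 9
  after 4 — PE[1][1] acc=83, pass-E 3, pass-S 2
RS [2×3] PE[1][1] across cycles:
  after 0 — PE[1][1] acc=0, pass-E 0, pass-S 0
  after 1 — PE[1][1] acc=0, pass-E 0, pass-S 0
  after 2 — PE[1][1] acc=38, pass-E 38, pass-S 4
  after 3 — PE[1][1] acc=77, pass-E 77, pass-S 9
  after 4 — PE[1][1] acc=46, pass-E 46, pass-S 6

dataflow = RS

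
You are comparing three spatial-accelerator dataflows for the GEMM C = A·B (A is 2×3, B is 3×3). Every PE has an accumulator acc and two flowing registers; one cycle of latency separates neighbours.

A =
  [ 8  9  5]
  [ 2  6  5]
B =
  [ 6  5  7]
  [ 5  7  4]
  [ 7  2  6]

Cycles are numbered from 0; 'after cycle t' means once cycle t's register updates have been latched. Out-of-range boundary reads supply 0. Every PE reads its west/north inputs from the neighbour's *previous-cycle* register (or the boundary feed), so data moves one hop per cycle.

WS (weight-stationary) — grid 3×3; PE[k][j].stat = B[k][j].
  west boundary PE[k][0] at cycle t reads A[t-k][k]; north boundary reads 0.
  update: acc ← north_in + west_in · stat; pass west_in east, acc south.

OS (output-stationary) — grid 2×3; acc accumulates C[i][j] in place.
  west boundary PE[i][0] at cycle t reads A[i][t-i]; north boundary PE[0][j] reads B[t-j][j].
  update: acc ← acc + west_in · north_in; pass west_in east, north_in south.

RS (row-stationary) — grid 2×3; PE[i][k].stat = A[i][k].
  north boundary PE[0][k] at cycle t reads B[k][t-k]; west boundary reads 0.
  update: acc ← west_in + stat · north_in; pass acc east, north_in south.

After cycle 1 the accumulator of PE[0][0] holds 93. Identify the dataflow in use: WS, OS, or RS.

dataflow = OS

— WS: 3×3; PE[0][0] trace:
  step 0 · PE0,0: acc=48; fwd→8 fwd↓48
  step 1 · PE0,0: acc=12; fwd→2 fwd↓12
— OS: 2×3; PE[0][0] trace:
  step 0 · PE0,0: acc=48; fwd→8 fwd↓6
  step 1 · PE0,0: acc=93; fwd→9 fwd↓5
— RS: 2×3; PE[0][0] trace:
  step 0 · PE0,0: acc=48; fwd→48 fwd↓6
  step 1 · PE0,0: acc=40; fwd→40 fwd↓5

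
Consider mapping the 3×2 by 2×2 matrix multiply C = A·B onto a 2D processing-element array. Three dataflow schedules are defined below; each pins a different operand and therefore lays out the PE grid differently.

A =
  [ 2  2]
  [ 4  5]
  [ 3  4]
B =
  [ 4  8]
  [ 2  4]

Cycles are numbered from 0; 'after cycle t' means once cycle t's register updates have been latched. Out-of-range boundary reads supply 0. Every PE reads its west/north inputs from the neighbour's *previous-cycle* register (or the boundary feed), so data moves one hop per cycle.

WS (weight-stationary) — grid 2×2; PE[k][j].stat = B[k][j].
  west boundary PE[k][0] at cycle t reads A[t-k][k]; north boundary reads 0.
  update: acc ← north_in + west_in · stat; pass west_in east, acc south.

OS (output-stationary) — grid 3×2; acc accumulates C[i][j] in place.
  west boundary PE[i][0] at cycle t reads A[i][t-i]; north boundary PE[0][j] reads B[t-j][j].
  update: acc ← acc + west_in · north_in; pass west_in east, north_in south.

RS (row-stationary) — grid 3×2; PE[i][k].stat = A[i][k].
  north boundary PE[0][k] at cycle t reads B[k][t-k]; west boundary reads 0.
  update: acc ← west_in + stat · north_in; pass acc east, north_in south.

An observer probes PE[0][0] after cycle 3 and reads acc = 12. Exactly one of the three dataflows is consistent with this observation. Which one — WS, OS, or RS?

dataflow = OS

— WS: 2×2; PE[0][0] trace:
  after 0 — PE[0][0] acc=8, pass-E 2, pass-S 8
  after 1 — PE[0][0] acc=16, pass-E 4, pass-S 16
  after 2 — PE[0][0] acc=12, pass-E 3, pass-S 12
  after 3 — PE[0][0] acc=0, pass-E 0, pass-S 0
— OS: 3×2; PE[0][0] trace:
  after 0 — PE[0][0] acc=8, pass-E 2, pass-S 4
  after 1 — PE[0][0] acc=12, pass-E 2, pass-S 2
  after 2 — PE[0][0] acc=12, pass-E 0, pass-S 0
  after 3 — PE[0][0] acc=12, pass-E 0, pass-S 0
— RS: 3×2; PE[0][0] trace:
  after 0 — PE[0][0] acc=8, pass-E 8, pass-S 4
  after 1 — PE[0][0] acc=16, pass-E 16, pass-S 8
  after 2 — PE[0][0] acc=0, pass-E 0, pass-S 0
  after 3 — PE[0][0] acc=0, pass-E 0, pass-S 0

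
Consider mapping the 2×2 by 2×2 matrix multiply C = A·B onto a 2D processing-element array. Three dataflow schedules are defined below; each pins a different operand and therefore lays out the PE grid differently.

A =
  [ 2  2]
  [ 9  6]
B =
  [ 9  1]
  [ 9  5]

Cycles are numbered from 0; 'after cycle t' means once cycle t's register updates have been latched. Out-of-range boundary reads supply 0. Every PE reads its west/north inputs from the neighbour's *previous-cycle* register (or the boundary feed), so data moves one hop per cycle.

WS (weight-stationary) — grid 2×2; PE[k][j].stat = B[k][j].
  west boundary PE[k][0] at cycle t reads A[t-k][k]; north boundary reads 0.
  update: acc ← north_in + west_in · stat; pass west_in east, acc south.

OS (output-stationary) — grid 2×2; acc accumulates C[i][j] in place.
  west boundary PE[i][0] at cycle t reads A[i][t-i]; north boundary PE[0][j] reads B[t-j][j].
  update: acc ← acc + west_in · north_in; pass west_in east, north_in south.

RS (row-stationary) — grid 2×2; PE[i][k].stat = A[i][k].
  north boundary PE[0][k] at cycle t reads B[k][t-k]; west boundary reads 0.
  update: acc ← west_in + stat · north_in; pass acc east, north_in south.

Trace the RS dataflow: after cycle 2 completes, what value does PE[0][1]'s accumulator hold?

PE[0][1].acc = 12

RS on a 2×2 grid — tracing PE[0][1] and its feeders:
  0: (0,0).acc=18  regs=<18,9>
  0: (0,1).acc=0  regs=<0,0>
  1: (0,0).acc=2  regs=<2,1>
  1: (0,1).acc=36  regs=<36,9>
  2: (0,0).acc=0  regs=<0,0>
  2: (0,1).acc=12  regs=<12,5>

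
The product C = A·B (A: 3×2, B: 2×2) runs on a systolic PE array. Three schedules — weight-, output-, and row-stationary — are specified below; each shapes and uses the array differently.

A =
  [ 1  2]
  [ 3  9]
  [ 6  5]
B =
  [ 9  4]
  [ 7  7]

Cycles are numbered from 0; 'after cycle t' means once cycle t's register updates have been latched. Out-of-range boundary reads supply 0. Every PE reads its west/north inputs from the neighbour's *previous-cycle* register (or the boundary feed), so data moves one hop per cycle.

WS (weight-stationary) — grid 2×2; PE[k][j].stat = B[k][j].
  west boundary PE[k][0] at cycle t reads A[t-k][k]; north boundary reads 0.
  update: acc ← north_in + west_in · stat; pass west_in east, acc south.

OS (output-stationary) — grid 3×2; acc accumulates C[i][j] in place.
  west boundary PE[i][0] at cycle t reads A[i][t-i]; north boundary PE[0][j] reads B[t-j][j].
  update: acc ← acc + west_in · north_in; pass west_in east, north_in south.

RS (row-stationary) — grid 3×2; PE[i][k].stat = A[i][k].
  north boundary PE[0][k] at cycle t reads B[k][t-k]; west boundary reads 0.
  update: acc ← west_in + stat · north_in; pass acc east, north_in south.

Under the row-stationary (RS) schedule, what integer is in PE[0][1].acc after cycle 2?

RS on a 3×2 grid — tracing PE[0][1] and its feeders:
  @0  [0,0]  acc 9  |  →9  ↓9
  @0  [0,1]  acc 0  |  →0  ↓0
  @1  [0,0]  acc 4  |  →4  ↓4
  @1  [0,1]  acc 23  |  →23  ↓7
  @2  [0,0]  acc 0  |  →0  ↓0
  @2  [0,1]  acc 18  |  →18  ↓7

PE[0][1].acc = 18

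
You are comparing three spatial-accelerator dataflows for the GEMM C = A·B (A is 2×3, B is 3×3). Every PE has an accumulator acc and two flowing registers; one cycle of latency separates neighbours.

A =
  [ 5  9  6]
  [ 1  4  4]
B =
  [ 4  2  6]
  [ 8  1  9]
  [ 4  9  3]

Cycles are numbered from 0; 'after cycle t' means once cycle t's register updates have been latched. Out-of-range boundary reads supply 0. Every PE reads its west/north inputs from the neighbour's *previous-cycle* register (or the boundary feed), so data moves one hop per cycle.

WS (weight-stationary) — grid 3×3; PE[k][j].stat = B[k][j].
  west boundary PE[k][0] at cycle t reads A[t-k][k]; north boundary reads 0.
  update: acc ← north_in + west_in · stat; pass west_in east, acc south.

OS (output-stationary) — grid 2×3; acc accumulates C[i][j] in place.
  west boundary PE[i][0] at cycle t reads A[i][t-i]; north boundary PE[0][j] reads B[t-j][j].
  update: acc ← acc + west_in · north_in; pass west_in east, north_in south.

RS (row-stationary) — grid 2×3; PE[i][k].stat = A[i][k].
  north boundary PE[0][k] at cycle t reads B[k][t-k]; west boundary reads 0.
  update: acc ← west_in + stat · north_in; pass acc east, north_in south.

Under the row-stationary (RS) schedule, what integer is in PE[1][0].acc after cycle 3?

PE[1][0].acc = 6

RS on a 2×3 grid — tracing PE[1][0] and its feeders:
  @0  [0,0]  acc 20  |  →20  ↓4
  @0  [1,0]  acc 0  |  →0  ↓0
  @1  [0,0]  acc 10  |  →10  ↓2
  @1  [1,0]  acc 4  |  →4  ↓4
  @2  [0,0]  acc 30  |  →30  ↓6
  @2  [1,0]  acc 2  |  →2  ↓2
  @3  [0,0]  acc 0  |  →0  ↓0
  @3  [1,0]  acc 6  |  →6  ↓6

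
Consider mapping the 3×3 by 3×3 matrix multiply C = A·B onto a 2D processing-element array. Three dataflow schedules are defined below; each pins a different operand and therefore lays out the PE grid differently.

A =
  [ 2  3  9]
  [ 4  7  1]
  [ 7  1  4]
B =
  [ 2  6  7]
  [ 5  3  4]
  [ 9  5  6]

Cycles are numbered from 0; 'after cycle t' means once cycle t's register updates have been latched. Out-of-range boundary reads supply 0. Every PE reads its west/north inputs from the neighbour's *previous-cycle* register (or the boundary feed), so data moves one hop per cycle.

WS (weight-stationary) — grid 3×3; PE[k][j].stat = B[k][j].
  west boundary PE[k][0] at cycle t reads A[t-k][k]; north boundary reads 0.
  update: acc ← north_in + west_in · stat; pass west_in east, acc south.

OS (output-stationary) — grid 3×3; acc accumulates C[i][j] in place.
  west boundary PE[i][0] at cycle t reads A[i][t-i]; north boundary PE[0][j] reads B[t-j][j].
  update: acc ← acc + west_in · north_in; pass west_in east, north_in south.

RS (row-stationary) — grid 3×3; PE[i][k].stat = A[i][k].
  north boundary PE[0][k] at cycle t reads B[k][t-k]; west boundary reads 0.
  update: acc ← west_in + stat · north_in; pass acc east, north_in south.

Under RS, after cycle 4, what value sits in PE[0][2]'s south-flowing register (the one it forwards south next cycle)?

register = 6

RS 3×3: PE[0][2] cycle-by-cycle (with neighbour feeds):
  t=0 PE[0][1]: acc=0 h=0 v=0
  t=0 PE[0][2]: acc=0 h=0 v=0
  t=1 PE[0][1]: acc=19 h=19 v=5
  t=1 PE[0][2]: acc=0 h=0 v=0
  t=2 PE[0][1]: acc=21 h=21 v=3
  t=2 PE[0][2]: acc=100 h=100 v=9
  t=3 PE[0][1]: acc=26 h=26 v=4
  t=3 PE[0][2]: acc=66 h=66 v=5
  t=4 PE[0][1]: acc=0 h=0 v=0
  t=4 PE[0][2]: acc=80 h=80 v=6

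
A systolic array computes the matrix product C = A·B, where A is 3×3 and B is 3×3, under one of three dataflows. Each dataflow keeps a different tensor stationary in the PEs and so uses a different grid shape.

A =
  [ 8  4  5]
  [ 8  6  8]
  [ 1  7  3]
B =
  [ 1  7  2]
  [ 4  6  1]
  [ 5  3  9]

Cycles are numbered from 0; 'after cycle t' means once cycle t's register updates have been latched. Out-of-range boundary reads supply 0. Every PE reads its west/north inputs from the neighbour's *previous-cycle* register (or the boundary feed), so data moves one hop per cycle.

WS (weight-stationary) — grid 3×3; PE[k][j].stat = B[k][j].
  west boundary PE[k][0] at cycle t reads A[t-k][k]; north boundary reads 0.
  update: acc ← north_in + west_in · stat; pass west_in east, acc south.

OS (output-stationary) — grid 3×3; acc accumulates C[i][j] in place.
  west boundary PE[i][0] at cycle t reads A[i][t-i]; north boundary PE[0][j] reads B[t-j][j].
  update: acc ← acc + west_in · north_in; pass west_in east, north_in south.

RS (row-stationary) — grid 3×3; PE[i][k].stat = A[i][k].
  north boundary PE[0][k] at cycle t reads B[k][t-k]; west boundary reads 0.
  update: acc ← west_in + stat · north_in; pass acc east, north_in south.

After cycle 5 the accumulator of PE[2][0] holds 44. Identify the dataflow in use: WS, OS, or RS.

dataflow = OS

WS [3×3] PE[2][0] across cycles:
  0: (2,0).acc=0  regs=<0,0>
  1: (2,0).acc=0  regs=<0,0>
  2: (2,0).acc=49  regs=<5,49>
  3: (2,0).acc=72  regs=<8,72>
  4: (2,0).acc=44  regs=<3,44>
  5: (2,0).acc=0  regs=<0,0>
OS [3×3] PE[2][0] across cycles:
  0: (2,0).acc=0  regs=<0,0>
  1: (2,0).acc=0  regs=<0,0>
  2: (2,0).acc=1  regs=<1,1>
  3: (2,0).acc=29  regs=<7,4>
  4: (2,0).acc=44  regs=<3,5>
  5: (2,0).acc=44  regs=<0,0>
RS [3×3] PE[2][0] across cycles:
  0: (2,0).acc=0  regs=<0,0>
  1: (2,0).acc=0  regs=<0,0>
  2: (2,0).acc=1  regs=<1,1>
  3: (2,0).acc=7  regs=<7,7>
  4: (2,0).acc=2  regs=<2,2>
  5: (2,0).acc=0  regs=<0,0>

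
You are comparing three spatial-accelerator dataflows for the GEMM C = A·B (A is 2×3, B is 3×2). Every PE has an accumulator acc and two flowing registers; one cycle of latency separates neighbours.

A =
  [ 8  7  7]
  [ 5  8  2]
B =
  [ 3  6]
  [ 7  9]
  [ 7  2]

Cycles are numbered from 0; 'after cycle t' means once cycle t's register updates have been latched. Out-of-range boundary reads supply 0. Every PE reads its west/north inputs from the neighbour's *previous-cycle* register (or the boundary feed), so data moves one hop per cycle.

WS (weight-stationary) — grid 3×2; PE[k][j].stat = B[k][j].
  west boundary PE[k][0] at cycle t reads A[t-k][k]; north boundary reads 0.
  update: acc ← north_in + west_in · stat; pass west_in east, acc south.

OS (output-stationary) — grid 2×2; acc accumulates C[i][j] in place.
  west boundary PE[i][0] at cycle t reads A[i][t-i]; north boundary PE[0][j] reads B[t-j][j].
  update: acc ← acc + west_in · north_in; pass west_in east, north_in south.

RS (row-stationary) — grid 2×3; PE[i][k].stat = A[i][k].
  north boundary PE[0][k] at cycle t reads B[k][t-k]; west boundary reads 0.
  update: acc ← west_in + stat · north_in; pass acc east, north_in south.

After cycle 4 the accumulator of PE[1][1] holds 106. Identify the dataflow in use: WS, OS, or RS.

WS (3×2 grid), PE[1][1]:
  after 0 — PE[1][1] acc=0, pass-E 0, pass-S 0
  after 1 — PE[1][1] acc=0, pass-E 0, pass-S 0
  after 2 — PE[1][1] acc=111, pass-E 7, pass-S 111
  after 3 — PE[1][1] acc=102, pass-E 8, pass-S 102
  after 4 — PE[1][1] acc=0, pass-E 0, pass-S 0
OS (2×2 grid), PE[1][1]:
  after 0 — PE[1][1] acc=0, pass-E 0, pass-S 0
  after 1 — PE[1][1] acc=0, pass-E 0, pass-S 0
  after 2 — PE[1][1] acc=30, pass-E 5, pass-S 6
  after 3 — PE[1][1] acc=102, pass-E 8, pass-S 9
  after 4 — PE[1][1] acc=106, pass-E 2, pass-S 2
RS (2×3 grid), PE[1][1]:
  after 0 — PE[1][1] acc=0, pass-E 0, pass-S 0
  after 1 — PE[1][1] acc=0, pass-E 0, pass-S 0
  after 2 — PE[1][1] acc=71, pass-E 71, pass-S 7
  after 3 — PE[1][1] acc=102, pass-E 102, pass-S 9
  after 4 — PE[1][1] acc=0, pass-E 0, pass-S 0

dataflow = OS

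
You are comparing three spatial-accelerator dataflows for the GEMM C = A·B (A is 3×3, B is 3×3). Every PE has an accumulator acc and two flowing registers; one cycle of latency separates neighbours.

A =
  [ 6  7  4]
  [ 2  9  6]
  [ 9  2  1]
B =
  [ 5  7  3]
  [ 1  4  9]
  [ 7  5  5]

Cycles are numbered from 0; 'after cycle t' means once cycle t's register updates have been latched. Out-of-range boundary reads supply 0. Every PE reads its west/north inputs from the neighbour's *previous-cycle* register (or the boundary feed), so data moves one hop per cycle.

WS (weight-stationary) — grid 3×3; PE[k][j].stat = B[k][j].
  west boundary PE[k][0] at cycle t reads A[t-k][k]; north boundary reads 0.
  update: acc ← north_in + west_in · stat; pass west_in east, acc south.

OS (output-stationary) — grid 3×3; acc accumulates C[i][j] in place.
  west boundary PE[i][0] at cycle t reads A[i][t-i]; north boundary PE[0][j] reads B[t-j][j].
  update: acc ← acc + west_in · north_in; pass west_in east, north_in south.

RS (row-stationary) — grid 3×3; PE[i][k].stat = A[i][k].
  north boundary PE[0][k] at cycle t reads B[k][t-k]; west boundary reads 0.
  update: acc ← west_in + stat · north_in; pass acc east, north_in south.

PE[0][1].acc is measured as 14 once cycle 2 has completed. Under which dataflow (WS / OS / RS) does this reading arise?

dataflow = WS

— WS: 3×3; PE[0][1] trace:
  [0] (0,1) acc=0 (h:0 v:0)
  [1] (0,1) acc=42 (h:6 v:42)
  [2] (0,1) acc=14 (h:2 v:14)
— OS: 3×3; PE[0][1] trace:
  [0] (0,1) acc=0 (h:0 v:0)
  [1] (0,1) acc=42 (h:6 v:7)
  [2] (0,1) acc=70 (h:7 v:4)
— RS: 3×3; PE[0][1] trace:
  [0] (0,1) acc=0 (h:0 v:0)
  [1] (0,1) acc=37 (h:37 v:1)
  [2] (0,1) acc=70 (h:70 v:4)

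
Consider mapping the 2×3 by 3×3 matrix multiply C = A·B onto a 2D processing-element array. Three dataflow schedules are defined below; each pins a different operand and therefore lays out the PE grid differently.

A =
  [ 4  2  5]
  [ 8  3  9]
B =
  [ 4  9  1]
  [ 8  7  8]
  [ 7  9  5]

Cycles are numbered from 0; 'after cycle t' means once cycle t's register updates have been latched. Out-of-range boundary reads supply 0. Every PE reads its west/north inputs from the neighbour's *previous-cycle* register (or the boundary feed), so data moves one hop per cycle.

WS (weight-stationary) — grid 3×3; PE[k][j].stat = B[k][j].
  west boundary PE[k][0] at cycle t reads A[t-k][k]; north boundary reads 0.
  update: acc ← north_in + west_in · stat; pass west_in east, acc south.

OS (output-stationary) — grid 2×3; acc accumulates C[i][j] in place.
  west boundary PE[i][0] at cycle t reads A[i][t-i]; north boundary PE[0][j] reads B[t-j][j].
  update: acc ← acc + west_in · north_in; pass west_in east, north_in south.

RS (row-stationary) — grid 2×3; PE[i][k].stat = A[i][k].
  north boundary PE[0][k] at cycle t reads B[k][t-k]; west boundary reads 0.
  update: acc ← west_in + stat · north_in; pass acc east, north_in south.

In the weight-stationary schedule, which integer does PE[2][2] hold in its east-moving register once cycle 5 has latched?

register = 9

WS (3×3). Following PE[2][2] plus its west/north inputs:
  [0] (1,2) acc=0 (h:0 v:0)
  [0] (2,1) acc=0 (h:0 v:0)
  [0] (2,2) acc=0 (h:0 v:0)
  [1] (1,2) acc=0 (h:0 v:0)
  [1] (2,1) acc=0 (h:0 v:0)
  [1] (2,2) acc=0 (h:0 v:0)
  [2] (1,2) acc=0 (h:0 v:0)
  [2] (2,1) acc=0 (h:0 v:0)
  [2] (2,2) acc=0 (h:0 v:0)
  [3] (1,2) acc=20 (h:2 v:20)
  [3] (2,1) acc=95 (h:5 v:95)
  [3] (2,2) acc=0 (h:0 v:0)
  [4] (1,2) acc=32 (h:3 v:32)
  [4] (2,1) acc=174 (h:9 v:174)
  [4] (2,2) acc=45 (h:5 v:45)
  [5] (1,2) acc=0 (h:0 v:0)
  [5] (2,1) acc=0 (h:0 v:0)
  [5] (2,2) acc=77 (h:9 v:77)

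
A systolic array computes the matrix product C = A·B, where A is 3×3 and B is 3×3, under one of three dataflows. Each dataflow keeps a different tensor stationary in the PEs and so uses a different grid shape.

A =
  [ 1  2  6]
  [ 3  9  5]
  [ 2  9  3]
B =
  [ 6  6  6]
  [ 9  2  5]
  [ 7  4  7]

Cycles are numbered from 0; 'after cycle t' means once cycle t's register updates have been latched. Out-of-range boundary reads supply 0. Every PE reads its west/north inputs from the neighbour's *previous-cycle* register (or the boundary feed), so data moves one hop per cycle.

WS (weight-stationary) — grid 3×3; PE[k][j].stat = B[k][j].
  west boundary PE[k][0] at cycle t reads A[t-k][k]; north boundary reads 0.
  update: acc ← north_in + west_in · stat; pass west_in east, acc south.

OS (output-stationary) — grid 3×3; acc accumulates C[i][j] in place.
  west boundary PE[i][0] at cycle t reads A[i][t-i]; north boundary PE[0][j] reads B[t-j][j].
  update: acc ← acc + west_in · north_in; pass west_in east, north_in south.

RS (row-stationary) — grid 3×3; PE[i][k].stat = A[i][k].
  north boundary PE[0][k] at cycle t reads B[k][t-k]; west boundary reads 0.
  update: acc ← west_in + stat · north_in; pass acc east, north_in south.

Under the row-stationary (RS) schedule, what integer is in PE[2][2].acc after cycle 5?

PE[2][2].acc = 42

RS (3×3). Following PE[2][2] plus its west/north inputs:
  0: (1,2).acc=0  regs=<0,0>
  0: (2,1).acc=0  regs=<0,0>
  0: (2,2).acc=0  regs=<0,0>
  1: (1,2).acc=0  regs=<0,0>
  1: (2,1).acc=0  regs=<0,0>
  1: (2,2).acc=0  regs=<0,0>
  2: (1,2).acc=0  regs=<0,0>
  2: (2,1).acc=0  regs=<0,0>
  2: (2,2).acc=0  regs=<0,0>
  3: (1,2).acc=134  regs=<134,7>
  3: (2,1).acc=93  regs=<93,9>
  3: (2,2).acc=0  regs=<0,0>
  4: (1,2).acc=56  regs=<56,4>
  4: (2,1).acc=30  regs=<30,2>
  4: (2,2).acc=114  regs=<114,7>
  5: (1,2).acc=98  regs=<98,7>
  5: (2,1).acc=57  regs=<57,5>
  5: (2,2).acc=42  regs=<42,4>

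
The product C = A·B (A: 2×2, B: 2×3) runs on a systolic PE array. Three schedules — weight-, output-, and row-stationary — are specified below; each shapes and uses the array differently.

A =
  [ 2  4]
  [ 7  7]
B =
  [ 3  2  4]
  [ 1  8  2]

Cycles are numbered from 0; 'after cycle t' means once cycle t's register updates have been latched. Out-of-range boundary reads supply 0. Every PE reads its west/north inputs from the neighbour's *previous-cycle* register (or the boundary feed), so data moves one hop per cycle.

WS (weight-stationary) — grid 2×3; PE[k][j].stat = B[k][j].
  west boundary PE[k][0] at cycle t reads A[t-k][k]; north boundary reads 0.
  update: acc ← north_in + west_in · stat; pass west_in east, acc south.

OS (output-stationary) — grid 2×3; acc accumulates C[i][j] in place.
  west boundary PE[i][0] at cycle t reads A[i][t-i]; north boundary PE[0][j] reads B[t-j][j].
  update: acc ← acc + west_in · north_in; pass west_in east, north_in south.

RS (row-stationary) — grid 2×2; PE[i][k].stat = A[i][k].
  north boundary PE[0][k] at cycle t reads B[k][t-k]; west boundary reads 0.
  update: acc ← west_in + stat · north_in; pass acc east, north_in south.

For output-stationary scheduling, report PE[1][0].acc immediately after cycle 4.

PE[1][0].acc = 28

OS (2×3). Following PE[1][0] plus its west/north inputs:
  step 0 · PE0,0: acc=6; fwd→2 fwd↓3
  step 0 · PE1,0: acc=0; fwd→0 fwd↓0
  step 1 · PE0,0: acc=10; fwd→4 fwd↓1
  step 1 · PE1,0: acc=21; fwd→7 fwd↓3
  step 2 · PE0,0: acc=10; fwd→0 fwd↓0
  step 2 · PE1,0: acc=28; fwd→7 fwd↓1
  step 3 · PE0,0: acc=10; fwd→0 fwd↓0
  step 3 · PE1,0: acc=28; fwd→0 fwd↓0
  step 4 · PE0,0: acc=10; fwd→0 fwd↓0
  step 4 · PE1,0: acc=28; fwd→0 fwd↓0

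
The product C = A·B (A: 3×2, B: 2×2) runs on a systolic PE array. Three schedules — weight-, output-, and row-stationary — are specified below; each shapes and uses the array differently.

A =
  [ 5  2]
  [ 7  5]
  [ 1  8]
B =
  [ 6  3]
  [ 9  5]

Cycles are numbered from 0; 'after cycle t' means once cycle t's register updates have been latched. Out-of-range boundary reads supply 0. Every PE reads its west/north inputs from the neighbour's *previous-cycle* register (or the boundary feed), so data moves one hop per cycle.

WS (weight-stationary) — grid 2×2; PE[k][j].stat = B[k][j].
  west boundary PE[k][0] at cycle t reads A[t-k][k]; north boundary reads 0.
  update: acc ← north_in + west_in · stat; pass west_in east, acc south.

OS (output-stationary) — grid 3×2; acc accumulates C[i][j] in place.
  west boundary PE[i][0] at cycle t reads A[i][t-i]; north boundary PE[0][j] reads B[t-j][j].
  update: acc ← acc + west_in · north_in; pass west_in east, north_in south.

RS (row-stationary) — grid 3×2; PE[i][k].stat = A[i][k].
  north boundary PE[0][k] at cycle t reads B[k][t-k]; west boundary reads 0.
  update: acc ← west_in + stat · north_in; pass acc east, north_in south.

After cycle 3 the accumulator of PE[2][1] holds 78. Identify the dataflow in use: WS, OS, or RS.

— WS: 2×2 array has no PE[2][1].
— OS: 3×2; PE[2][1] trace:
  step 0 · PE2,1: acc=0; fwd→0 fwd↓0
  step 1 · PE2,1: acc=0; fwd→0 fwd↓0
  step 2 · PE2,1: acc=0; fwd→0 fwd↓0
  step 3 · PE2,1: acc=3; fwd→1 fwd↓3
— RS: 3×2; PE[2][1] trace:
  step 0 · PE2,1: acc=0; fwd→0 fwd↓0
  step 1 · PE2,1: acc=0; fwd→0 fwd↓0
  step 2 · PE2,1: acc=0; fwd→0 fwd↓0
  step 3 · PE2,1: acc=78; fwd→78 fwd↓9

dataflow = RS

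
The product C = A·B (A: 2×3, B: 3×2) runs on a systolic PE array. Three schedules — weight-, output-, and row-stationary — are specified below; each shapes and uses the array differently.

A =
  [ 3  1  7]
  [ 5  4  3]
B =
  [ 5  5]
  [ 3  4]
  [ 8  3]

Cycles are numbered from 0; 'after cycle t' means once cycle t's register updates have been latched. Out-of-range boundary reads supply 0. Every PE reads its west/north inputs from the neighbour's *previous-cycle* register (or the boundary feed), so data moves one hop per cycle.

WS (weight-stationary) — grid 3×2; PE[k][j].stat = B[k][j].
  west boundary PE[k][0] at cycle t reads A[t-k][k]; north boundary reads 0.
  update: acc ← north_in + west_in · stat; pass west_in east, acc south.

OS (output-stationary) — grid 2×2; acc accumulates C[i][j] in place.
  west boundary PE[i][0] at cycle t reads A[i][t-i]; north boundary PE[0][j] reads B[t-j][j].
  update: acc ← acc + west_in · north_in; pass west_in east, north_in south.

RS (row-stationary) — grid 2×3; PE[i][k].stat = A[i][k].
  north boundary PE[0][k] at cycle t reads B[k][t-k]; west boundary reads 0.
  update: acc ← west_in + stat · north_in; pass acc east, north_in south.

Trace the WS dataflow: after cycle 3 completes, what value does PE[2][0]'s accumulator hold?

WS 3×2: PE[2][0] cycle-by-cycle (with neighbour feeds):
  after 0 — PE[1][0] acc=0, pass-E 0, pass-S 0
  after 0 — PE[2][0] acc=0, pass-E 0, pass-S 0
  after 1 — PE[1][0] acc=18, pass-E 1, pass-S 18
  after 1 — PE[2][0] acc=0, pass-E 0, pass-S 0
  after 2 — PE[1][0] acc=37, pass-E 4, pass-S 37
  after 2 — PE[2][0] acc=74, pass-E 7, pass-S 74
  after 3 — PE[1][0] acc=0, pass-E 0, pass-S 0
  after 3 — PE[2][0] acc=61, pass-E 3, pass-S 61

PE[2][0].acc = 61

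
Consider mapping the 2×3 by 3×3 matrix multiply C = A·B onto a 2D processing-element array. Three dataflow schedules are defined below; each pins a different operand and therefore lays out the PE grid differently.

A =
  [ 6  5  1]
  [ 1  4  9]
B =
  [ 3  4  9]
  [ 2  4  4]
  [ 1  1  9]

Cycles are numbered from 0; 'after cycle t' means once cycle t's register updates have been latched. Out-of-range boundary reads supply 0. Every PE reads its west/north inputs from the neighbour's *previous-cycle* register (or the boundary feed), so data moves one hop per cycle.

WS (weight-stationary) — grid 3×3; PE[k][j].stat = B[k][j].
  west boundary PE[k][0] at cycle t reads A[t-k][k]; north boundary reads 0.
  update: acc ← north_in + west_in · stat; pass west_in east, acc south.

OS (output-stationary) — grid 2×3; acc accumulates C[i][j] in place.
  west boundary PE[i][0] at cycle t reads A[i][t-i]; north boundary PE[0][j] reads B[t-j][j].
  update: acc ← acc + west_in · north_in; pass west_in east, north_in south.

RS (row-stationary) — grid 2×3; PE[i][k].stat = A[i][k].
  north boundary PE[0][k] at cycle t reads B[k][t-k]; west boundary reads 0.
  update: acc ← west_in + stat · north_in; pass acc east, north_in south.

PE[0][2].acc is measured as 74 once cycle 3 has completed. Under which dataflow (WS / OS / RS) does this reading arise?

Under WS (3×3), PE[0][2]:
  @0  [0,2]  acc 0  |  →0  ↓0
  @1  [0,2]  acc 0  |  →0  ↓0
  @2  [0,2]  acc 54  |  →6  ↓54
  @3  [0,2]  acc 9  |  →1  ↓9
Under OS (2×3), PE[0][2]:
  @0  [0,2]  acc 0  |  →0  ↓0
  @1  [0,2]  acc 0  |  →0  ↓0
  @2  [0,2]  acc 54  |  →6  ↓9
  @3  [0,2]  acc 74  |  →5  ↓4
Under RS (2×3), PE[0][2]:
  @0  [0,2]  acc 0  |  →0  ↓0
  @1  [0,2]  acc 0  |  →0  ↓0
  @2  [0,2]  acc 29  |  →29  ↓1
  @3  [0,2]  acc 45  |  →45  ↓1

dataflow = OS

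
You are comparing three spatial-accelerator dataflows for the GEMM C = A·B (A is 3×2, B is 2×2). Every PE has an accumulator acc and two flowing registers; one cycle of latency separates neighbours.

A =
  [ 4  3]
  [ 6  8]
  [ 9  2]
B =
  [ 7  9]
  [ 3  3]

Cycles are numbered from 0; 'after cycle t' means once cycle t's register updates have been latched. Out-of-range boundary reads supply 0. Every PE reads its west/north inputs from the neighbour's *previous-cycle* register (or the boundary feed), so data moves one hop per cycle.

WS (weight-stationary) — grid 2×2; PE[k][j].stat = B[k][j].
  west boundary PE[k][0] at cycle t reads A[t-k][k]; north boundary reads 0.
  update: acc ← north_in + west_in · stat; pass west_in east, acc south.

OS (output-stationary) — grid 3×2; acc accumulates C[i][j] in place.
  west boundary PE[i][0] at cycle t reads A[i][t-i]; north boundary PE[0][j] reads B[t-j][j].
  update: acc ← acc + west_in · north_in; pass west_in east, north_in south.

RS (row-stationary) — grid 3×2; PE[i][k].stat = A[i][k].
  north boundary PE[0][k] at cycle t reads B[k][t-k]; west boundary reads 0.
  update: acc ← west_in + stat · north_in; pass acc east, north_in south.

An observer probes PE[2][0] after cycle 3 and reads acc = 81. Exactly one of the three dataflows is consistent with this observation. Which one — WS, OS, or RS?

WS: PE[2][0] is outside its 2×2 grid.
OS (3×2 grid), PE[2][0]:
  @0  [2,0]  acc 0  |  →0  ↓0
  @1  [2,0]  acc 0  |  →0  ↓0
  @2  [2,0]  acc 63  |  →9  ↓7
  @3  [2,0]  acc 69  |  →2  ↓3
RS (3×2 grid), PE[2][0]:
  @0  [2,0]  acc 0  |  →0  ↓0
  @1  [2,0]  acc 0  |  →0  ↓0
  @2  [2,0]  acc 63  |  →63  ↓7
  @3  [2,0]  acc 81  |  →81  ↓9

dataflow = RS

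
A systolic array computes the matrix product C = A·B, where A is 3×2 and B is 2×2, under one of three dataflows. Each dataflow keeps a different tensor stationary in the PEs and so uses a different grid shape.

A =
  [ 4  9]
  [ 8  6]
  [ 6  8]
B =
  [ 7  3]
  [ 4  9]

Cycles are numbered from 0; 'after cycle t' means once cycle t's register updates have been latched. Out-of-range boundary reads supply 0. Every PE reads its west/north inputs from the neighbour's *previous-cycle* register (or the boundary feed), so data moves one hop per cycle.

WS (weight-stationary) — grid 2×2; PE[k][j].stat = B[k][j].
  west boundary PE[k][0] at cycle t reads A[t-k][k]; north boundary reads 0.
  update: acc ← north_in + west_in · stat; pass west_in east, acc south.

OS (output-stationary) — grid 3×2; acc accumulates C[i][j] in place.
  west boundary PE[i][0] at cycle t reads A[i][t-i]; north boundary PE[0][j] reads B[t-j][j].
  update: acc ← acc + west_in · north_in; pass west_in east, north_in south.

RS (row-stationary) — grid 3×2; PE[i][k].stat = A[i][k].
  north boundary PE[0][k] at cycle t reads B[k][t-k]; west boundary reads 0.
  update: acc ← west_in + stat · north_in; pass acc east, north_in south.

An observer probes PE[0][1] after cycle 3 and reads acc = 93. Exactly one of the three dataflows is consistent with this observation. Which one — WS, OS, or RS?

dataflow = OS

WS (2×2 grid), PE[0][1]:
  c0 r0c1: 0 / 0 / 0
  c1 r0c1: 12 / 4 / 12
  c2 r0c1: 24 / 8 / 24
  c3 r0c1: 18 / 6 / 18
OS (3×2 grid), PE[0][1]:
  c0 r0c1: 0 / 0 / 0
  c1 r0c1: 12 / 4 / 3
  c2 r0c1: 93 / 9 / 9
  c3 r0c1: 93 / 0 / 0
RS (3×2 grid), PE[0][1]:
  c0 r0c1: 0 / 0 / 0
  c1 r0c1: 64 / 64 / 4
  c2 r0c1: 93 / 93 / 9
  c3 r0c1: 0 / 0 / 0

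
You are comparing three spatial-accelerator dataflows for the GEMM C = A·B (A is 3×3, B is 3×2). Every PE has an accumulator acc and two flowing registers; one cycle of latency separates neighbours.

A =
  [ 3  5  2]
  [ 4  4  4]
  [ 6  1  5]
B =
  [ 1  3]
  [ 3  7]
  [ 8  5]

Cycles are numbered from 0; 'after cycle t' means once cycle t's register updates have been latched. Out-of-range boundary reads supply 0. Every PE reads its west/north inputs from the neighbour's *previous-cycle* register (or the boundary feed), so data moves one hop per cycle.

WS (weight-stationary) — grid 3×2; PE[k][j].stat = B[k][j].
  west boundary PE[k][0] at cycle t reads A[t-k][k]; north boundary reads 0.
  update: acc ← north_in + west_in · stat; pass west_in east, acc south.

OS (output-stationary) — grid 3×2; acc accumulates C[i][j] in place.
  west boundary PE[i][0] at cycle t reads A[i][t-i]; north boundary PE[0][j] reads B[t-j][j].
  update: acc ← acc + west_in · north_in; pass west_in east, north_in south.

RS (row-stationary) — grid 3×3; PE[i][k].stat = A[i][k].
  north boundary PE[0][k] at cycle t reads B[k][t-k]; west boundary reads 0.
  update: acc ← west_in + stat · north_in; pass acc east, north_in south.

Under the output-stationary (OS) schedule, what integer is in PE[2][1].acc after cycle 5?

PE[2][1].acc = 50

OS on a 3×2 grid — tracing PE[2][1] and its feeders:
  [0] (1,1) acc=0 (h:0 v:0)
  [0] (2,0) acc=0 (h:0 v:0)
  [0] (2,1) acc=0 (h:0 v:0)
  [1] (1,1) acc=0 (h:0 v:0)
  [1] (2,0) acc=0 (h:0 v:0)
  [1] (2,1) acc=0 (h:0 v:0)
  [2] (1,1) acc=12 (h:4 v:3)
  [2] (2,0) acc=6 (h:6 v:1)
  [2] (2,1) acc=0 (h:0 v:0)
  [3] (1,1) acc=40 (h:4 v:7)
  [3] (2,0) acc=9 (h:1 v:3)
  [3] (2,1) acc=18 (h:6 v:3)
  [4] (1,1) acc=60 (h:4 v:5)
  [4] (2,0) acc=49 (h:5 v:8)
  [4] (2,1) acc=25 (h:1 v:7)
  [5] (1,1) acc=60 (h:0 v:0)
  [5] (2,0) acc=49 (h:0 v:0)
  [5] (2,1) acc=50 (h:5 v:5)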